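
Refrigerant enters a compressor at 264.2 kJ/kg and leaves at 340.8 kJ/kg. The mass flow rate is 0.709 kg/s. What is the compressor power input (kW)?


dh = 340.8 - 264.2 = 76.6 kJ/kg
W = m_dot * dh = 0.709 * 76.6 = 54.31 kW

54.31


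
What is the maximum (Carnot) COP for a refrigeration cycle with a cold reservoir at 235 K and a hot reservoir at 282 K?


dT = 282 - 235 = 47 K
COP_carnot = T_cold / dT = 235 / 47
COP_carnot = 5.0

5.0


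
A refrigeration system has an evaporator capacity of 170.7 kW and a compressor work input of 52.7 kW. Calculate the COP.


COP = Q_evap / W
COP = 170.7 / 52.7
COP = 3.239

3.239


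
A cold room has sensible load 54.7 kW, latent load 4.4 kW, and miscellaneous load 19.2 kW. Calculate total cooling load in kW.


Q_total = Q_s + Q_l + Q_misc
Q_total = 54.7 + 4.4 + 19.2
Q_total = 78.3 kW

78.3


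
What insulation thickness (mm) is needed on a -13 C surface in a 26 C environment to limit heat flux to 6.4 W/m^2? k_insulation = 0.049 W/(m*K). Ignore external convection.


dT = 26 - (-13) = 39 K
thickness = k * dT / q_max * 1000
thickness = 0.049 * 39 / 6.4 * 1000
thickness = 298.6 mm

298.6


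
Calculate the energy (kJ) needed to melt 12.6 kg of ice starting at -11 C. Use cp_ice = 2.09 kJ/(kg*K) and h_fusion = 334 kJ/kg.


Sensible heat = cp * dT = 2.09 * 11 = 22.99 kJ/kg
Total per kg = 22.99 + 334 = 356.99 kJ/kg
Q = m * total = 12.6 * 356.99
Q = 4498.1 kJ

4498.1


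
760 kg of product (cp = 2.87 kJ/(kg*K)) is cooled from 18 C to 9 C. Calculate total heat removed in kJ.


dT = 18 - (9) = 9 K
Q = m * cp * dT = 760 * 2.87 * 9
Q = 19631 kJ

19631


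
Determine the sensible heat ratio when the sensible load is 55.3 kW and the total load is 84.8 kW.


SHR = Q_sensible / Q_total
SHR = 55.3 / 84.8
SHR = 0.652

0.652


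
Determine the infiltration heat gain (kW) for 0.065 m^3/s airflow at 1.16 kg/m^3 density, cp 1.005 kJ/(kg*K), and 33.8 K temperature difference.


Q = V_dot * rho * cp * dT
Q = 0.065 * 1.16 * 1.005 * 33.8
Q = 2.561 kW

2.561


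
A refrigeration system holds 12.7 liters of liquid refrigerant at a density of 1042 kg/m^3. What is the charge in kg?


Charge = V * rho / 1000
Charge = 12.7 * 1042 / 1000
Charge = 13.23 kg

13.23


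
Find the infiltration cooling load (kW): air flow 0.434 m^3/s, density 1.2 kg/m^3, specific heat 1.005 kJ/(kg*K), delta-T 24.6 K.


Q = V_dot * rho * cp * dT
Q = 0.434 * 1.2 * 1.005 * 24.6
Q = 12.876 kW

12.876


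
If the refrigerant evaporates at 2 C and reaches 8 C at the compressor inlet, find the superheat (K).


Superheat = T_suction - T_evap
Superheat = 8 - (2)
Superheat = 6 K

6


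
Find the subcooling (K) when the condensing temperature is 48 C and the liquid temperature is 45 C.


Subcooling = T_cond - T_liquid
Subcooling = 48 - 45
Subcooling = 3 K

3


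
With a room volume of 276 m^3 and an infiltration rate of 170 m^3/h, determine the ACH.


ACH = flow / volume
ACH = 170 / 276
ACH = 0.616

0.616


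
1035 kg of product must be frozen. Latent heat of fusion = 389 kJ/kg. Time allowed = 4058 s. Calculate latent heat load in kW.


Q_lat = m * h_fg / t
Q_lat = 1035 * 389 / 4058
Q_lat = 99.22 kW

99.22


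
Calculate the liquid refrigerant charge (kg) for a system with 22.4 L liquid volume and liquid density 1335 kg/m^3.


Charge = V * rho / 1000
Charge = 22.4 * 1335 / 1000
Charge = 29.9 kg

29.9


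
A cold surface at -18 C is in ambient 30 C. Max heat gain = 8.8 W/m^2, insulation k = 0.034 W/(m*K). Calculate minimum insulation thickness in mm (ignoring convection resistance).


dT = 30 - (-18) = 48 K
thickness = k * dT / q_max * 1000
thickness = 0.034 * 48 / 8.8 * 1000
thickness = 185.5 mm

185.5


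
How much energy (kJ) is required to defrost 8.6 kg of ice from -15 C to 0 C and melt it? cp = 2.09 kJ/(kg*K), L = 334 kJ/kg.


Sensible heat = cp * dT = 2.09 * 15 = 31.35 kJ/kg
Total per kg = 31.35 + 334 = 365.35 kJ/kg
Q = m * total = 8.6 * 365.35
Q = 3142.0 kJ

3142.0


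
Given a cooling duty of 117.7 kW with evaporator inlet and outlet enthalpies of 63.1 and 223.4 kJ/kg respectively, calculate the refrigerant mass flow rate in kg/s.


dh = 223.4 - 63.1 = 160.3 kJ/kg
m_dot = Q / dh = 117.7 / 160.3 = 0.7342 kg/s

0.7342


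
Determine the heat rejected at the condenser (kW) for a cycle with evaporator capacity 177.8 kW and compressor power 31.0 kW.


Q_cond = Q_evap + W
Q_cond = 177.8 + 31.0
Q_cond = 208.8 kW

208.8


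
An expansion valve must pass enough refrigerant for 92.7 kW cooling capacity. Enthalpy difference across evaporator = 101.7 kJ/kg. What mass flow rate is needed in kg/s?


m_dot = Q / dh
m_dot = 92.7 / 101.7
m_dot = 0.9115 kg/s

0.9115


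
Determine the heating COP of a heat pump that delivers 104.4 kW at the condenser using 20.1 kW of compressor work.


COP_hp = Q_cond / W
COP_hp = 104.4 / 20.1
COP_hp = 5.194

5.194


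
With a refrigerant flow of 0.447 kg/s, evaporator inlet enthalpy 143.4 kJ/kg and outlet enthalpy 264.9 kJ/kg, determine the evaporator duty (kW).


dh = 264.9 - 143.4 = 121.5 kJ/kg
Q_evap = m_dot * dh = 0.447 * 121.5
Q_evap = 54.31 kW

54.31


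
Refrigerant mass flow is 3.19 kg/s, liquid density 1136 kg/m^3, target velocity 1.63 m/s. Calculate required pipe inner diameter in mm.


A = m_dot / (rho * v) = 3.19 / (1136 * 1.63) = 0.001722759872 m^2
d = sqrt(4*A/pi) * 1000
d = 46.8 mm

46.8


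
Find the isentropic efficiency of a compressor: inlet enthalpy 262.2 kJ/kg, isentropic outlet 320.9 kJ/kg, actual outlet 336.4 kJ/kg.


dh_ideal = 320.9 - 262.2 = 58.7 kJ/kg
dh_actual = 336.4 - 262.2 = 74.2 kJ/kg
eta_s = dh_ideal / dh_actual = 58.7 / 74.2
eta_s = 0.7911

0.7911


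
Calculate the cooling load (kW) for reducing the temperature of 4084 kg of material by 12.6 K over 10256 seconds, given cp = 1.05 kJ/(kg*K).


Q = m * cp * dT / t
Q = 4084 * 1.05 * 12.6 / 10256
Q = 5.268 kW

5.268


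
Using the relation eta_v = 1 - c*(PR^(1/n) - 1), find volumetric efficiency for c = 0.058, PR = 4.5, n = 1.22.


PR^(1/n) = 4.5^(1/1.22) = 3.43099506
eta_v = 1 - 0.058 * (3.43099506 - 1)
eta_v = 0.859

0.859


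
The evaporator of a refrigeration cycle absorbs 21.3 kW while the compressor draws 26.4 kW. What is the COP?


COP = Q_evap / W
COP = 21.3 / 26.4
COP = 0.807

0.807


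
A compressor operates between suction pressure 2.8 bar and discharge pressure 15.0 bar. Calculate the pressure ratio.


PR = P_high / P_low
PR = 15.0 / 2.8
PR = 5.357

5.357


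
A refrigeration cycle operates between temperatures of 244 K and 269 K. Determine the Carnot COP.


dT = 269 - 244 = 25 K
COP_carnot = T_cold / dT = 244 / 25
COP_carnot = 9.76

9.76


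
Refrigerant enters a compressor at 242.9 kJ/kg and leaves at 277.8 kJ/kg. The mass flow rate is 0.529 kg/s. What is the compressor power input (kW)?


dh = 277.8 - 242.9 = 34.9 kJ/kg
W = m_dot * dh = 0.529 * 34.9 = 18.46 kW

18.46


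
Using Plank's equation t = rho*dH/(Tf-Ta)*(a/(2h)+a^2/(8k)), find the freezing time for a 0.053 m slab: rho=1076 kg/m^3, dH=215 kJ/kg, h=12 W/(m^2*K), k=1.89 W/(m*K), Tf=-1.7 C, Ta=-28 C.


dT = -1.7 - (-28) = 26.3 K
term1 = a/(2h) = 0.053/(2*12) = 0.002208333333
term2 = a^2/(8k) = 0.053^2/(8*1.89) = 0.0001857804233
t = rho*dH*1000/dT * (term1 + term2)
t = 1076*215*1000/26.3 * (0.002208333333 + 0.0001857804233)
t = 21059 s

21059


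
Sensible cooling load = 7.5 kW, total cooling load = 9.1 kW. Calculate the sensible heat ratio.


SHR = Q_sensible / Q_total
SHR = 7.5 / 9.1
SHR = 0.824

0.824


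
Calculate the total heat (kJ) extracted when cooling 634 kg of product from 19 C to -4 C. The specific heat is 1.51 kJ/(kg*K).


dT = 19 - (-4) = 23 K
Q = m * cp * dT = 634 * 1.51 * 23
Q = 22019 kJ

22019


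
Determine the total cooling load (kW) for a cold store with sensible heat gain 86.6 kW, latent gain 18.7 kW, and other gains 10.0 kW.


Q_total = Q_s + Q_l + Q_misc
Q_total = 86.6 + 18.7 + 10.0
Q_total = 115.3 kW

115.3


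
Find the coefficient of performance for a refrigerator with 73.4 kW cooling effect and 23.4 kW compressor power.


COP = Q_evap / W
COP = 73.4 / 23.4
COP = 3.137

3.137


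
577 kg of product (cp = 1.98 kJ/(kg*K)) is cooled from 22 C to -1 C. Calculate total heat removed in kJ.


dT = 22 - (-1) = 23 K
Q = m * cp * dT = 577 * 1.98 * 23
Q = 26277 kJ

26277


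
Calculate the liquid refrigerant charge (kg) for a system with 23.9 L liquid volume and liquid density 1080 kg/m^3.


Charge = V * rho / 1000
Charge = 23.9 * 1080 / 1000
Charge = 25.81 kg

25.81


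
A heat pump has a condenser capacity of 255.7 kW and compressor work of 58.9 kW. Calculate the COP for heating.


COP_hp = Q_cond / W
COP_hp = 255.7 / 58.9
COP_hp = 4.341

4.341


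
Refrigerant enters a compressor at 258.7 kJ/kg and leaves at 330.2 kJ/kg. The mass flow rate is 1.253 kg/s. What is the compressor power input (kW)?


dh = 330.2 - 258.7 = 71.5 kJ/kg
W = m_dot * dh = 1.253 * 71.5 = 89.59 kW

89.59


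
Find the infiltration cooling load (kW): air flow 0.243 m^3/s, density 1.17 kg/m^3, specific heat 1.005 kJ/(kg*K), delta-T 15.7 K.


Q = V_dot * rho * cp * dT
Q = 0.243 * 1.17 * 1.005 * 15.7
Q = 4.486 kW

4.486


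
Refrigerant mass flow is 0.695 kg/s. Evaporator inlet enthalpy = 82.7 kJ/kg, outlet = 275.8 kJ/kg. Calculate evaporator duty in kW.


dh = 275.8 - 82.7 = 193.1 kJ/kg
Q_evap = m_dot * dh = 0.695 * 193.1
Q_evap = 134.2 kW

134.2


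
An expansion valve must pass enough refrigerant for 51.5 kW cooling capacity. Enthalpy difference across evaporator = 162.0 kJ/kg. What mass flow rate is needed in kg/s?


m_dot = Q / dh
m_dot = 51.5 / 162.0
m_dot = 0.3179 kg/s

0.3179


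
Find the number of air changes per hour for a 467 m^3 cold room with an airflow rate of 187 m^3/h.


ACH = flow / volume
ACH = 187 / 467
ACH = 0.4

0.4


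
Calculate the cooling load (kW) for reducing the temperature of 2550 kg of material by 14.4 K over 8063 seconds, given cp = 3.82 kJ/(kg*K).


Q = m * cp * dT / t
Q = 2550 * 3.82 * 14.4 / 8063
Q = 17.397 kW

17.397


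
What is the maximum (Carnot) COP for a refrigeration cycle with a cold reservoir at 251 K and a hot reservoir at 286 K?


dT = 286 - 251 = 35 K
COP_carnot = T_cold / dT = 251 / 35
COP_carnot = 7.171

7.171


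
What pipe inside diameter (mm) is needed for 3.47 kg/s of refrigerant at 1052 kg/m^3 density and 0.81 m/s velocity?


A = m_dot / (rho * v) = 3.47 / (1052 * 0.81) = 0.004072196404 m^2
d = sqrt(4*A/pi) * 1000
d = 72.0 mm

72.0


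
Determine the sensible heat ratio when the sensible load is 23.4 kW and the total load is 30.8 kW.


SHR = Q_sensible / Q_total
SHR = 23.4 / 30.8
SHR = 0.76

0.76


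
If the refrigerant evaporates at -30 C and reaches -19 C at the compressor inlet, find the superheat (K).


Superheat = T_suction - T_evap
Superheat = -19 - (-30)
Superheat = 11 K

11


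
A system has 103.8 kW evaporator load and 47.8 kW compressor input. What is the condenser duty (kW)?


Q_cond = Q_evap + W
Q_cond = 103.8 + 47.8
Q_cond = 151.6 kW

151.6


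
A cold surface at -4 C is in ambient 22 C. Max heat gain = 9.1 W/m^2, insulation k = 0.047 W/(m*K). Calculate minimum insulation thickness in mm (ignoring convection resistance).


dT = 22 - (-4) = 26 K
thickness = k * dT / q_max * 1000
thickness = 0.047 * 26 / 9.1 * 1000
thickness = 134.3 mm

134.3


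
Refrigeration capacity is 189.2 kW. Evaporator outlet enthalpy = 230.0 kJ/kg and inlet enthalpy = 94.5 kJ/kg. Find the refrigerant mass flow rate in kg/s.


dh = 230.0 - 94.5 = 135.5 kJ/kg
m_dot = Q / dh = 189.2 / 135.5 = 1.3963 kg/s

1.3963


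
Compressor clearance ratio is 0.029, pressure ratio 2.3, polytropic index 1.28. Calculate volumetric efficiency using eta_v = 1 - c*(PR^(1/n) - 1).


PR^(1/n) = 2.3^(1/1.28) = 1.91690183
eta_v = 1 - 0.029 * (1.91690183 - 1)
eta_v = 0.9734

0.9734


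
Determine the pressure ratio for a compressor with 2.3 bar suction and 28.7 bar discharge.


PR = P_high / P_low
PR = 28.7 / 2.3
PR = 12.478

12.478


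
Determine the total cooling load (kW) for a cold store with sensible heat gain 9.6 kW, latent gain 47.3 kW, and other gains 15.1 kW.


Q_total = Q_s + Q_l + Q_misc
Q_total = 9.6 + 47.3 + 15.1
Q_total = 72.0 kW

72.0


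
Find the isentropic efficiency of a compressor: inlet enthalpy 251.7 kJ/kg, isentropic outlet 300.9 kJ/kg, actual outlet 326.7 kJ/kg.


dh_ideal = 300.9 - 251.7 = 49.2 kJ/kg
dh_actual = 326.7 - 251.7 = 75.0 kJ/kg
eta_s = dh_ideal / dh_actual = 49.2 / 75.0
eta_s = 0.656

0.656


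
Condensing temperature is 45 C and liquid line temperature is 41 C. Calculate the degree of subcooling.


Subcooling = T_cond - T_liquid
Subcooling = 45 - 41
Subcooling = 4 K

4


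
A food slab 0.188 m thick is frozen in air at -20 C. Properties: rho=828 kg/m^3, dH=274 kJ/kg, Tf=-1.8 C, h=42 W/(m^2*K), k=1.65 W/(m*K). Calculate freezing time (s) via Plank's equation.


dT = -1.8 - (-20) = 18.2 K
term1 = a/(2h) = 0.188/(2*42) = 0.002238095238
term2 = a^2/(8k) = 0.188^2/(8*1.65) = 0.002677575758
t = rho*dH*1000/dT * (term1 + term2)
t = 828*274*1000/18.2 * (0.002238095238 + 0.002677575758)
t = 61276 s

61276


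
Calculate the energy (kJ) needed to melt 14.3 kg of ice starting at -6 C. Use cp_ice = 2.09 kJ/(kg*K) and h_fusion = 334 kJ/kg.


Sensible heat = cp * dT = 2.09 * 6 = 12.54 kJ/kg
Total per kg = 12.54 + 334 = 346.54 kJ/kg
Q = m * total = 14.3 * 346.54
Q = 4955.5 kJ

4955.5


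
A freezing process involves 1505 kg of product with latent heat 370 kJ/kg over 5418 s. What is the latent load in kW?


Q_lat = m * h_fg / t
Q_lat = 1505 * 370 / 5418
Q_lat = 102.78 kW

102.78


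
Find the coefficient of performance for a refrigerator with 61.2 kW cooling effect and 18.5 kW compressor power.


COP = Q_evap / W
COP = 61.2 / 18.5
COP = 3.308

3.308


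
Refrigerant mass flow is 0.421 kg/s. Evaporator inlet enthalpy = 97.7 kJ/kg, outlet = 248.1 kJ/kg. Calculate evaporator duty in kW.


dh = 248.1 - 97.7 = 150.4 kJ/kg
Q_evap = m_dot * dh = 0.421 * 150.4
Q_evap = 63.32 kW

63.32


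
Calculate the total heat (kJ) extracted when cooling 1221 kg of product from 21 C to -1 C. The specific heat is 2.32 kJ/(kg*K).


dT = 21 - (-1) = 22 K
Q = m * cp * dT = 1221 * 2.32 * 22
Q = 62320 kJ

62320


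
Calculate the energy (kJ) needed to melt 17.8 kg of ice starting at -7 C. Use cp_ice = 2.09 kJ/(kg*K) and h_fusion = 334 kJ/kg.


Sensible heat = cp * dT = 2.09 * 7 = 14.63 kJ/kg
Total per kg = 14.63 + 334 = 348.63 kJ/kg
Q = m * total = 17.8 * 348.63
Q = 6205.6 kJ

6205.6


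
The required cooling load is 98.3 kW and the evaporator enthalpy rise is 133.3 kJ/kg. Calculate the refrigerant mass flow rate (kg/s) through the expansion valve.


m_dot = Q / dh
m_dot = 98.3 / 133.3
m_dot = 0.7374 kg/s

0.7374


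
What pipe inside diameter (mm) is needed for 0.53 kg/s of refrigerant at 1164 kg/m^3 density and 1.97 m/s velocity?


A = m_dot / (rho * v) = 0.53 / (1164 * 1.97) = 0.000231130183 m^2
d = sqrt(4*A/pi) * 1000
d = 17.2 mm

17.2


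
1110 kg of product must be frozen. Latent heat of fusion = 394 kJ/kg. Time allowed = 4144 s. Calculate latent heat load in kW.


Q_lat = m * h_fg / t
Q_lat = 1110 * 394 / 4144
Q_lat = 105.54 kW

105.54


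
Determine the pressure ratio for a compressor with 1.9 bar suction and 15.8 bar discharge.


PR = P_high / P_low
PR = 15.8 / 1.9
PR = 8.316

8.316


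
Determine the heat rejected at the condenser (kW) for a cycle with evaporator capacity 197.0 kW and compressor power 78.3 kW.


Q_cond = Q_evap + W
Q_cond = 197.0 + 78.3
Q_cond = 275.3 kW

275.3


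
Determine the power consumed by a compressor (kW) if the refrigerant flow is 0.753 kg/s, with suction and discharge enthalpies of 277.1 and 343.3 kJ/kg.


dh = 343.3 - 277.1 = 66.2 kJ/kg
W = m_dot * dh = 0.753 * 66.2 = 49.85 kW

49.85


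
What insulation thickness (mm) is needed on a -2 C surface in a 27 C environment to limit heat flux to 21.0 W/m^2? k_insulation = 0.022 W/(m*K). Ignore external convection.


dT = 27 - (-2) = 29 K
thickness = k * dT / q_max * 1000
thickness = 0.022 * 29 / 21.0 * 1000
thickness = 30.4 mm

30.4


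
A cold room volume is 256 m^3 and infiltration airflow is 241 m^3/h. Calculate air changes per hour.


ACH = flow / volume
ACH = 241 / 256
ACH = 0.941

0.941


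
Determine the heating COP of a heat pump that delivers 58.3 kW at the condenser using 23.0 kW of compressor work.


COP_hp = Q_cond / W
COP_hp = 58.3 / 23.0
COP_hp = 2.535

2.535


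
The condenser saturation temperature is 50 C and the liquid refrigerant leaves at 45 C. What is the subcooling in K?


Subcooling = T_cond - T_liquid
Subcooling = 50 - 45
Subcooling = 5 K

5


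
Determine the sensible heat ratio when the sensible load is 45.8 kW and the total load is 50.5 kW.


SHR = Q_sensible / Q_total
SHR = 45.8 / 50.5
SHR = 0.907

0.907


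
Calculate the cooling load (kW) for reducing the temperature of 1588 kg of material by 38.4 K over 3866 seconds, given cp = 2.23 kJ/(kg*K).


Q = m * cp * dT / t
Q = 1588 * 2.23 * 38.4 / 3866
Q = 35.174 kW

35.174


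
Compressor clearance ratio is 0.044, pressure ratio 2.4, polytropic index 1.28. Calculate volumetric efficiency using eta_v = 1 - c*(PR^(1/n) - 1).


PR^(1/n) = 2.4^(1/1.28) = 1.98170969
eta_v = 1 - 0.044 * (1.98170969 - 1)
eta_v = 0.9568

0.9568


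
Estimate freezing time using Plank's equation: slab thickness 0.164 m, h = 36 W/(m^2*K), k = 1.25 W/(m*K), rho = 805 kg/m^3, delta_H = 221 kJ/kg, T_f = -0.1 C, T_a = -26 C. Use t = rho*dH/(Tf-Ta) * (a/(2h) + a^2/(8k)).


dT = -0.1 - (-26) = 25.9 K
term1 = a/(2h) = 0.164/(2*36) = 0.002277777778
term2 = a^2/(8k) = 0.164^2/(8*1.25) = 0.0026896
t = rho*dH*1000/dT * (term1 + term2)
t = 805*221*1000/25.9 * (0.002277777778 + 0.0026896)
t = 34121 s

34121


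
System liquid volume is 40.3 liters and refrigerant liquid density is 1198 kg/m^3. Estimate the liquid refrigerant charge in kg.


Charge = V * rho / 1000
Charge = 40.3 * 1198 / 1000
Charge = 48.28 kg

48.28


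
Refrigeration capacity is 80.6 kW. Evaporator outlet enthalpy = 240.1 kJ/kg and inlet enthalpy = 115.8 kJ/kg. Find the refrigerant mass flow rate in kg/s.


dh = 240.1 - 115.8 = 124.3 kJ/kg
m_dot = Q / dh = 80.6 / 124.3 = 0.6484 kg/s

0.6484


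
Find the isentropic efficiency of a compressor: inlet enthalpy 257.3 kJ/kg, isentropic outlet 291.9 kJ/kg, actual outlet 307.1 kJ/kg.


dh_ideal = 291.9 - 257.3 = 34.6 kJ/kg
dh_actual = 307.1 - 257.3 = 49.8 kJ/kg
eta_s = dh_ideal / dh_actual = 34.6 / 49.8
eta_s = 0.6948

0.6948


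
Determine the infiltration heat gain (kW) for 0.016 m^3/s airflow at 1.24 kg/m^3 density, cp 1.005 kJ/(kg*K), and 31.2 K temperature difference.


Q = V_dot * rho * cp * dT
Q = 0.016 * 1.24 * 1.005 * 31.2
Q = 0.622 kW

0.622


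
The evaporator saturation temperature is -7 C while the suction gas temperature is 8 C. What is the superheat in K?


Superheat = T_suction - T_evap
Superheat = 8 - (-7)
Superheat = 15 K

15


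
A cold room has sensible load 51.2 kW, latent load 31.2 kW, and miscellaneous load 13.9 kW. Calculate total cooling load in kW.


Q_total = Q_s + Q_l + Q_misc
Q_total = 51.2 + 31.2 + 13.9
Q_total = 96.3 kW

96.3


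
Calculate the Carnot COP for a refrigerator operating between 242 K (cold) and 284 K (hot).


dT = 284 - 242 = 42 K
COP_carnot = T_cold / dT = 242 / 42
COP_carnot = 5.762

5.762


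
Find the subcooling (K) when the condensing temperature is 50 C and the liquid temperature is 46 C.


Subcooling = T_cond - T_liquid
Subcooling = 50 - 46
Subcooling = 4 K

4


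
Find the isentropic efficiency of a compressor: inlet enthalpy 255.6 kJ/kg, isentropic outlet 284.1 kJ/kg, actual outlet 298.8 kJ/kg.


dh_ideal = 284.1 - 255.6 = 28.5 kJ/kg
dh_actual = 298.8 - 255.6 = 43.2 kJ/kg
eta_s = dh_ideal / dh_actual = 28.5 / 43.2
eta_s = 0.6597

0.6597


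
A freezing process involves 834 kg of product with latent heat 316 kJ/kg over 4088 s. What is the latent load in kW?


Q_lat = m * h_fg / t
Q_lat = 834 * 316 / 4088
Q_lat = 64.47 kW

64.47


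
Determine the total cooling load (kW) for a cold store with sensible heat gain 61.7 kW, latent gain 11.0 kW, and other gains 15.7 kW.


Q_total = Q_s + Q_l + Q_misc
Q_total = 61.7 + 11.0 + 15.7
Q_total = 88.4 kW

88.4


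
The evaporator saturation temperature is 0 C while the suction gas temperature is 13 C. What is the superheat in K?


Superheat = T_suction - T_evap
Superheat = 13 - (0)
Superheat = 13 K

13


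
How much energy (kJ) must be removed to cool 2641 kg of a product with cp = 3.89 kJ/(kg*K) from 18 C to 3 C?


dT = 18 - (3) = 15 K
Q = m * cp * dT = 2641 * 3.89 * 15
Q = 154102 kJ

154102


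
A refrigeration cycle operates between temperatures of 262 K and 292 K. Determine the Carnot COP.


dT = 292 - 262 = 30 K
COP_carnot = T_cold / dT = 262 / 30
COP_carnot = 8.733

8.733


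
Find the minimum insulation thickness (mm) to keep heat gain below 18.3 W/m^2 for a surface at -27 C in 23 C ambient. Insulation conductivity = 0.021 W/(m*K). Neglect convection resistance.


dT = 23 - (-27) = 50 K
thickness = k * dT / q_max * 1000
thickness = 0.021 * 50 / 18.3 * 1000
thickness = 57.4 mm

57.4


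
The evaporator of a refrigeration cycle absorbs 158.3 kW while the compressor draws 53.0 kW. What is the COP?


COP = Q_evap / W
COP = 158.3 / 53.0
COP = 2.987

2.987


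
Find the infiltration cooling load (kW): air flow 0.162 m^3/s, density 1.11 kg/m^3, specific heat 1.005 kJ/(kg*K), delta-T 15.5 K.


Q = V_dot * rho * cp * dT
Q = 0.162 * 1.11 * 1.005 * 15.5
Q = 2.801 kW

2.801


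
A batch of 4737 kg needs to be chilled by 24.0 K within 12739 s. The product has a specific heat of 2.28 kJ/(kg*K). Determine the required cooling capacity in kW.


Q = m * cp * dT / t
Q = 4737 * 2.28 * 24.0 / 12739
Q = 20.348 kW

20.348


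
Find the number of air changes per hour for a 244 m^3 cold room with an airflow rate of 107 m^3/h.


ACH = flow / volume
ACH = 107 / 244
ACH = 0.439

0.439


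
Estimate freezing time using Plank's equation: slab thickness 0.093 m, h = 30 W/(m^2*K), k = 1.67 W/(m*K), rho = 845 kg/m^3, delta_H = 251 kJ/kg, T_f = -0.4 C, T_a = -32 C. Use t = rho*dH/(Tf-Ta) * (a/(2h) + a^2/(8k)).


dT = -0.4 - (-32) = 31.6 K
term1 = a/(2h) = 0.093/(2*30) = 0.00155
term2 = a^2/(8k) = 0.093^2/(8*1.67) = 0.0006473802395
t = rho*dH*1000/dT * (term1 + term2)
t = 845*251*1000/31.6 * (0.00155 + 0.0006473802395)
t = 14749 s

14749


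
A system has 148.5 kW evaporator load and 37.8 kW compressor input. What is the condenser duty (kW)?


Q_cond = Q_evap + W
Q_cond = 148.5 + 37.8
Q_cond = 186.3 kW

186.3


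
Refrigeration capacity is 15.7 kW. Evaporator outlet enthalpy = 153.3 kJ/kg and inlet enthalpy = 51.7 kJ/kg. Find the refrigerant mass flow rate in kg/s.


dh = 153.3 - 51.7 = 101.6 kJ/kg
m_dot = Q / dh = 15.7 / 101.6 = 0.1545 kg/s

0.1545


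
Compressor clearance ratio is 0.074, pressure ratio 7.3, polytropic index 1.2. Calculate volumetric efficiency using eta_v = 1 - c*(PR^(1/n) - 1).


PR^(1/n) = 7.3^(1/1.2) = 5.24126015
eta_v = 1 - 0.074 * (5.24126015 - 1)
eta_v = 0.6861

0.6861


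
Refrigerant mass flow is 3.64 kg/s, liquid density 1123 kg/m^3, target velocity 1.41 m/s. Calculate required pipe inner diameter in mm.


A = m_dot / (rho * v) = 3.64 / (1123 * 1.41) = 0.00229880702 m^2
d = sqrt(4*A/pi) * 1000
d = 54.1 mm

54.1


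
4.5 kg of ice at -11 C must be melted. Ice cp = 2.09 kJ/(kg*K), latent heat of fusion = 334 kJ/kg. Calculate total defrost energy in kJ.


Sensible heat = cp * dT = 2.09 * 11 = 22.99 kJ/kg
Total per kg = 22.99 + 334 = 356.99 kJ/kg
Q = m * total = 4.5 * 356.99
Q = 1606.5 kJ

1606.5


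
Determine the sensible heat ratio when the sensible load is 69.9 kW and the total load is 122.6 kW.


SHR = Q_sensible / Q_total
SHR = 69.9 / 122.6
SHR = 0.57

0.57


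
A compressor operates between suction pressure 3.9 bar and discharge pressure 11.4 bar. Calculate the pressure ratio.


PR = P_high / P_low
PR = 11.4 / 3.9
PR = 2.923

2.923


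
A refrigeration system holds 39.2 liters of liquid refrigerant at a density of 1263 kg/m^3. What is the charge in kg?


Charge = V * rho / 1000
Charge = 39.2 * 1263 / 1000
Charge = 49.51 kg

49.51


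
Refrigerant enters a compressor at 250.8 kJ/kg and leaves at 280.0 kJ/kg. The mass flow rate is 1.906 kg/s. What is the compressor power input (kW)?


dh = 280.0 - 250.8 = 29.2 kJ/kg
W = m_dot * dh = 1.906 * 29.2 = 55.66 kW

55.66


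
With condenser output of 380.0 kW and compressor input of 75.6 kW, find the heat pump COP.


COP_hp = Q_cond / W
COP_hp = 380.0 / 75.6
COP_hp = 5.026

5.026


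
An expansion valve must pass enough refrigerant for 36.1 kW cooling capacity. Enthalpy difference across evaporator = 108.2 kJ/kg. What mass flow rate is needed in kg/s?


m_dot = Q / dh
m_dot = 36.1 / 108.2
m_dot = 0.3336 kg/s

0.3336


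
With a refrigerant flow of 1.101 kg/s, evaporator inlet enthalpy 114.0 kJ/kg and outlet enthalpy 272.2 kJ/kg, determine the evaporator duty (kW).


dh = 272.2 - 114.0 = 158.2 kJ/kg
Q_evap = m_dot * dh = 1.101 * 158.2
Q_evap = 174.18 kW

174.18


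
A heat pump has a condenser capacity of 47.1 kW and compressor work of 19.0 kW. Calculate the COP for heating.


COP_hp = Q_cond / W
COP_hp = 47.1 / 19.0
COP_hp = 2.479

2.479


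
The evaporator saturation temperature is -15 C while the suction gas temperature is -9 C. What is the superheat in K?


Superheat = T_suction - T_evap
Superheat = -9 - (-15)
Superheat = 6 K

6


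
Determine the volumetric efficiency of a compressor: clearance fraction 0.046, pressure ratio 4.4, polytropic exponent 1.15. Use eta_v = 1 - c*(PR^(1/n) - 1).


PR^(1/n) = 4.4^(1/1.15) = 3.62680384
eta_v = 1 - 0.046 * (3.62680384 - 1)
eta_v = 0.8792

0.8792


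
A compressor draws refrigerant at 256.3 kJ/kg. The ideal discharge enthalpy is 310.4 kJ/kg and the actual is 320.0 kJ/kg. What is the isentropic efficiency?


dh_ideal = 310.4 - 256.3 = 54.1 kJ/kg
dh_actual = 320.0 - 256.3 = 63.7 kJ/kg
eta_s = dh_ideal / dh_actual = 54.1 / 63.7
eta_s = 0.8493

0.8493


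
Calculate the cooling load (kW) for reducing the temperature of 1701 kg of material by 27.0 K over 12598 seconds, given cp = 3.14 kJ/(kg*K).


Q = m * cp * dT / t
Q = 1701 * 3.14 * 27.0 / 12598
Q = 11.447 kW

11.447


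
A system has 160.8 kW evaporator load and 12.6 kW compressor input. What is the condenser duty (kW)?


Q_cond = Q_evap + W
Q_cond = 160.8 + 12.6
Q_cond = 173.4 kW

173.4


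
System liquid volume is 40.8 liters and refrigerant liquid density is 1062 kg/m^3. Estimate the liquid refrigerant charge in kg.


Charge = V * rho / 1000
Charge = 40.8 * 1062 / 1000
Charge = 43.33 kg

43.33


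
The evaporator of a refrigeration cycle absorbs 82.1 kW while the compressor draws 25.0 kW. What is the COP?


COP = Q_evap / W
COP = 82.1 / 25.0
COP = 3.284

3.284


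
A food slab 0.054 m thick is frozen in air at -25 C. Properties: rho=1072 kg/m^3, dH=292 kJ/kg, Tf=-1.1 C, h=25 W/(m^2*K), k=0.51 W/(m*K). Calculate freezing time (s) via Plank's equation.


dT = -1.1 - (-25) = 23.9 K
term1 = a/(2h) = 0.054/(2*25) = 0.00108
term2 = a^2/(8k) = 0.054^2/(8*0.51) = 0.0007147058824
t = rho*dH*1000/dT * (term1 + term2)
t = 1072*292*1000/23.9 * (0.00108 + 0.0007147058824)
t = 23506 s

23506


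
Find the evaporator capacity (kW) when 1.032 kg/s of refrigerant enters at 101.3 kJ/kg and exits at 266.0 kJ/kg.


dh = 266.0 - 101.3 = 164.7 kJ/kg
Q_evap = m_dot * dh = 1.032 * 164.7
Q_evap = 169.97 kW

169.97


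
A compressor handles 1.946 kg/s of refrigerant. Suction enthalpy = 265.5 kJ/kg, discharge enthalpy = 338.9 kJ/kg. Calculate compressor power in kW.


dh = 338.9 - 265.5 = 73.4 kJ/kg
W = m_dot * dh = 1.946 * 73.4 = 142.84 kW

142.84


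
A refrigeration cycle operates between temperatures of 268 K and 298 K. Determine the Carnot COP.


dT = 298 - 268 = 30 K
COP_carnot = T_cold / dT = 268 / 30
COP_carnot = 8.933

8.933


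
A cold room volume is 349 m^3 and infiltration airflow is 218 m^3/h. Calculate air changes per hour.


ACH = flow / volume
ACH = 218 / 349
ACH = 0.625

0.625


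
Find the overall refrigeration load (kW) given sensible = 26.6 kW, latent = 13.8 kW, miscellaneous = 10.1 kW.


Q_total = Q_s + Q_l + Q_misc
Q_total = 26.6 + 13.8 + 10.1
Q_total = 50.5 kW

50.5


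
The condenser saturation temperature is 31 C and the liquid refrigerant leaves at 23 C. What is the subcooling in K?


Subcooling = T_cond - T_liquid
Subcooling = 31 - 23
Subcooling = 8 K

8


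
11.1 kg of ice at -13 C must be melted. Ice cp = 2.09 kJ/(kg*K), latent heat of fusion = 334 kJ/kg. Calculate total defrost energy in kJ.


Sensible heat = cp * dT = 2.09 * 13 = 27.17 kJ/kg
Total per kg = 27.17 + 334 = 361.17 kJ/kg
Q = m * total = 11.1 * 361.17
Q = 4009.0 kJ

4009.0


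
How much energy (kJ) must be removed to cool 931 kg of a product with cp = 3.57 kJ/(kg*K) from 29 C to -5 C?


dT = 29 - (-5) = 34 K
Q = m * cp * dT = 931 * 3.57 * 34
Q = 113005 kJ

113005


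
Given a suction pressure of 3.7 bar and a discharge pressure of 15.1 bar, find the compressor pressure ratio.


PR = P_high / P_low
PR = 15.1 / 3.7
PR = 4.081

4.081


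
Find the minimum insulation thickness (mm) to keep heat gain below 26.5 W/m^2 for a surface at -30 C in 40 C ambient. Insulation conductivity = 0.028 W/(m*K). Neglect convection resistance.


dT = 40 - (-30) = 70 K
thickness = k * dT / q_max * 1000
thickness = 0.028 * 70 / 26.5 * 1000
thickness = 74.0 mm

74.0


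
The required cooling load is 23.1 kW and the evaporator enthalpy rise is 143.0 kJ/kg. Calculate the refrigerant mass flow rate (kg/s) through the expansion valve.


m_dot = Q / dh
m_dot = 23.1 / 143.0
m_dot = 0.1615 kg/s

0.1615


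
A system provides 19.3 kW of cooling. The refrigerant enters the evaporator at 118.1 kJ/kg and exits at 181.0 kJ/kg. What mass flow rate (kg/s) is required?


dh = 181.0 - 118.1 = 62.9 kJ/kg
m_dot = Q / dh = 19.3 / 62.9 = 0.3068 kg/s

0.3068


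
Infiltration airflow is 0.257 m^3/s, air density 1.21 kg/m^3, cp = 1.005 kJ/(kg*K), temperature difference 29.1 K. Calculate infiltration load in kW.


Q = V_dot * rho * cp * dT
Q = 0.257 * 1.21 * 1.005 * 29.1
Q = 9.094 kW

9.094


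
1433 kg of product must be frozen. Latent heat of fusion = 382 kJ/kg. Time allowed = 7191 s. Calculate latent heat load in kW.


Q_lat = m * h_fg / t
Q_lat = 1433 * 382 / 7191
Q_lat = 76.12 kW

76.12


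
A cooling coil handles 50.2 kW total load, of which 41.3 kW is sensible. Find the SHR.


SHR = Q_sensible / Q_total
SHR = 41.3 / 50.2
SHR = 0.823

0.823


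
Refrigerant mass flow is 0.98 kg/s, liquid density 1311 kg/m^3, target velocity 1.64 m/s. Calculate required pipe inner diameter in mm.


A = m_dot / (rho * v) = 0.98 / (1311 * 1.64) = 0.0004558054734 m^2
d = sqrt(4*A/pi) * 1000
d = 24.1 mm

24.1


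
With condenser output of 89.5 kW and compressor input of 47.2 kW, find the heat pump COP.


COP_hp = Q_cond / W
COP_hp = 89.5 / 47.2
COP_hp = 1.896

1.896


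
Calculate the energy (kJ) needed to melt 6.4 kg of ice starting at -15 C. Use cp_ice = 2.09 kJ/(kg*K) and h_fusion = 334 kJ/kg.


Sensible heat = cp * dT = 2.09 * 15 = 31.35 kJ/kg
Total per kg = 31.35 + 334 = 365.35 kJ/kg
Q = m * total = 6.4 * 365.35
Q = 2338.2 kJ

2338.2


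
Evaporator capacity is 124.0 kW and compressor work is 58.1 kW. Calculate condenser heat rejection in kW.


Q_cond = Q_evap + W
Q_cond = 124.0 + 58.1
Q_cond = 182.1 kW

182.1


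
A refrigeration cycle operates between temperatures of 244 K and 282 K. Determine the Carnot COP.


dT = 282 - 244 = 38 K
COP_carnot = T_cold / dT = 244 / 38
COP_carnot = 6.421

6.421


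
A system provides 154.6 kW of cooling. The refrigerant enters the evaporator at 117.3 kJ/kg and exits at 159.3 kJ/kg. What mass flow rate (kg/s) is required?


dh = 159.3 - 117.3 = 42.0 kJ/kg
m_dot = Q / dh = 154.6 / 42.0 = 3.681 kg/s

3.681


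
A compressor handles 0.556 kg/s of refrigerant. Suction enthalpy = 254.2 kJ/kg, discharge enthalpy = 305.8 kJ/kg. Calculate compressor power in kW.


dh = 305.8 - 254.2 = 51.6 kJ/kg
W = m_dot * dh = 0.556 * 51.6 = 28.69 kW

28.69


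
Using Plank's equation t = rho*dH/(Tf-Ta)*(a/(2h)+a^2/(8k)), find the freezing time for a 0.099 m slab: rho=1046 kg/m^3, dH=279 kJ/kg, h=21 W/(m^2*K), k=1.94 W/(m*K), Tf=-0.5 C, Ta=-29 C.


dT = -0.5 - (-29) = 28.5 K
term1 = a/(2h) = 0.099/(2*21) = 0.002357142857
term2 = a^2/(8k) = 0.099^2/(8*1.94) = 0.000631507732
t = rho*dH*1000/dT * (term1 + term2)
t = 1046*279*1000/28.5 * (0.002357142857 + 0.000631507732)
t = 30603 s

30603


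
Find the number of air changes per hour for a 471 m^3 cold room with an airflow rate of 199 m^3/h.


ACH = flow / volume
ACH = 199 / 471
ACH = 0.423

0.423


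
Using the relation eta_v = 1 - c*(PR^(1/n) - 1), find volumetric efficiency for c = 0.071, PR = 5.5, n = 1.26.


PR^(1/n) = 5.5^(1/1.26) = 3.86891721
eta_v = 1 - 0.071 * (3.86891721 - 1)
eta_v = 0.7963

0.7963


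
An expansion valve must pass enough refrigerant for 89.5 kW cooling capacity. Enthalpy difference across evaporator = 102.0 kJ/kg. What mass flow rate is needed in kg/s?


m_dot = Q / dh
m_dot = 89.5 / 102.0
m_dot = 0.8775 kg/s

0.8775


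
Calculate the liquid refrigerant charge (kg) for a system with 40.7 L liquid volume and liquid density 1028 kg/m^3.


Charge = V * rho / 1000
Charge = 40.7 * 1028 / 1000
Charge = 41.84 kg

41.84


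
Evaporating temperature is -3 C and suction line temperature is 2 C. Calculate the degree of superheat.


Superheat = T_suction - T_evap
Superheat = 2 - (-3)
Superheat = 5 K

5


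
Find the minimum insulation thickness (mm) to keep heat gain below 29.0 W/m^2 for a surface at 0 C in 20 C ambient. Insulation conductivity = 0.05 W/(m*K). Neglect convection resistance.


dT = 20 - (0) = 20 K
thickness = k * dT / q_max * 1000
thickness = 0.05 * 20 / 29.0 * 1000
thickness = 34.5 mm

34.5


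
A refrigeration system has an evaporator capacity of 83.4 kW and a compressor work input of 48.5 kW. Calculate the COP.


COP = Q_evap / W
COP = 83.4 / 48.5
COP = 1.72

1.72


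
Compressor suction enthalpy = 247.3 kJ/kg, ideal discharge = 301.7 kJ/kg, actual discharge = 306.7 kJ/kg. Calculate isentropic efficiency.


dh_ideal = 301.7 - 247.3 = 54.4 kJ/kg
dh_actual = 306.7 - 247.3 = 59.4 kJ/kg
eta_s = dh_ideal / dh_actual = 54.4 / 59.4
eta_s = 0.9158

0.9158


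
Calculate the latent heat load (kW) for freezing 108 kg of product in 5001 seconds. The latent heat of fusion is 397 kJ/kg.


Q_lat = m * h_fg / t
Q_lat = 108 * 397 / 5001
Q_lat = 8.57 kW

8.57


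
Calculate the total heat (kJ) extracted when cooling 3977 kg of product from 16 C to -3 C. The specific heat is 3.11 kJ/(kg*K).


dT = 16 - (-3) = 19 K
Q = m * cp * dT = 3977 * 3.11 * 19
Q = 235001 kJ

235001


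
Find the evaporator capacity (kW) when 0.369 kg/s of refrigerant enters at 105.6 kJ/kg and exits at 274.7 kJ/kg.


dh = 274.7 - 105.6 = 169.1 kJ/kg
Q_evap = m_dot * dh = 0.369 * 169.1
Q_evap = 62.4 kW

62.4


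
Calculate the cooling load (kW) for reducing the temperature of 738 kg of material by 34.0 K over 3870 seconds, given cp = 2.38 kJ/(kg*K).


Q = m * cp * dT / t
Q = 738 * 2.38 * 34.0 / 3870
Q = 15.431 kW

15.431


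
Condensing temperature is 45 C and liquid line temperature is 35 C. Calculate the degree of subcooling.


Subcooling = T_cond - T_liquid
Subcooling = 45 - 35
Subcooling = 10 K

10


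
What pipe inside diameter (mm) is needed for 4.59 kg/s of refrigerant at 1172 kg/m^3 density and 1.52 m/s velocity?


A = m_dot / (rho * v) = 4.59 / (1172 * 1.52) = 0.002576567271 m^2
d = sqrt(4*A/pi) * 1000
d = 57.3 mm

57.3


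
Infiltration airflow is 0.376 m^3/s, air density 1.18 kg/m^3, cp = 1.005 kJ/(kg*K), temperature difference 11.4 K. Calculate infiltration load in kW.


Q = V_dot * rho * cp * dT
Q = 0.376 * 1.18 * 1.005 * 11.4
Q = 5.083 kW

5.083


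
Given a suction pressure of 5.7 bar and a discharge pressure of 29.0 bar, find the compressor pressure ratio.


PR = P_high / P_low
PR = 29.0 / 5.7
PR = 5.088

5.088


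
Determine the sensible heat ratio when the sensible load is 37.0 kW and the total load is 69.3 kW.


SHR = Q_sensible / Q_total
SHR = 37.0 / 69.3
SHR = 0.534

0.534


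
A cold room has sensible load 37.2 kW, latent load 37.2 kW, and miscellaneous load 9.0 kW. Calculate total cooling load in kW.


Q_total = Q_s + Q_l + Q_misc
Q_total = 37.2 + 37.2 + 9.0
Q_total = 83.4 kW

83.4


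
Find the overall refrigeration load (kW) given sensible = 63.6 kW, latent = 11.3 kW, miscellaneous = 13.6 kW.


Q_total = Q_s + Q_l + Q_misc
Q_total = 63.6 + 11.3 + 13.6
Q_total = 88.5 kW

88.5


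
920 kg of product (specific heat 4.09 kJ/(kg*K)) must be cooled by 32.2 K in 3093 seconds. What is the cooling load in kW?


Q = m * cp * dT / t
Q = 920 * 4.09 * 32.2 / 3093
Q = 39.173 kW

39.173


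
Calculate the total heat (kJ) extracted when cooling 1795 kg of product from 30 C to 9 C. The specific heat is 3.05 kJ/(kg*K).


dT = 30 - (9) = 21 K
Q = m * cp * dT = 1795 * 3.05 * 21
Q = 114970 kJ

114970


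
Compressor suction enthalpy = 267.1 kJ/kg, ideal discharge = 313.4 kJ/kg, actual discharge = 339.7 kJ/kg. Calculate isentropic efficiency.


dh_ideal = 313.4 - 267.1 = 46.3 kJ/kg
dh_actual = 339.7 - 267.1 = 72.6 kJ/kg
eta_s = dh_ideal / dh_actual = 46.3 / 72.6
eta_s = 0.6377

0.6377


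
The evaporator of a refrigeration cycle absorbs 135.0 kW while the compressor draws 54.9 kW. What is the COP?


COP = Q_evap / W
COP = 135.0 / 54.9
COP = 2.459

2.459


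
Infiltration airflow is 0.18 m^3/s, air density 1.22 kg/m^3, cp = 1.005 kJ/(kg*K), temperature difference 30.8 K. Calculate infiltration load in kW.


Q = V_dot * rho * cp * dT
Q = 0.18 * 1.22 * 1.005 * 30.8
Q = 6.797 kW

6.797


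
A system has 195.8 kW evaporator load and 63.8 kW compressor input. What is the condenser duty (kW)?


Q_cond = Q_evap + W
Q_cond = 195.8 + 63.8
Q_cond = 259.6 kW

259.6


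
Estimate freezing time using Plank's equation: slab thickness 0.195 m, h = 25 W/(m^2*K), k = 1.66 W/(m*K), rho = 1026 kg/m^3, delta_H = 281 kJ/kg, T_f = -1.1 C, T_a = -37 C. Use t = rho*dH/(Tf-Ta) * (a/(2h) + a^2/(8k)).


dT = -1.1 - (-37) = 35.9 K
term1 = a/(2h) = 0.195/(2*25) = 0.0039
term2 = a^2/(8k) = 0.195^2/(8*1.66) = 0.002863328313
t = rho*dH*1000/dT * (term1 + term2)
t = 1026*281*1000/35.9 * (0.0039 + 0.002863328313)
t = 54315 s

54315


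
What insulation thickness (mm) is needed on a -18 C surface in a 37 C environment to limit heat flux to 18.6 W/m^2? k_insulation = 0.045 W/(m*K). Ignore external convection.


dT = 37 - (-18) = 55 K
thickness = k * dT / q_max * 1000
thickness = 0.045 * 55 / 18.6 * 1000
thickness = 133.1 mm

133.1


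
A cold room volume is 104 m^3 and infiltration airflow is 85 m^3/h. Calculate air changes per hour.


ACH = flow / volume
ACH = 85 / 104
ACH = 0.817

0.817


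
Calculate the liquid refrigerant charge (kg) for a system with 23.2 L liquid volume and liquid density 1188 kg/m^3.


Charge = V * rho / 1000
Charge = 23.2 * 1188 / 1000
Charge = 27.56 kg

27.56


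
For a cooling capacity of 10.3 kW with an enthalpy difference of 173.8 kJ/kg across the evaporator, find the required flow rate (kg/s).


m_dot = Q / dh
m_dot = 10.3 / 173.8
m_dot = 0.0593 kg/s

0.0593
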